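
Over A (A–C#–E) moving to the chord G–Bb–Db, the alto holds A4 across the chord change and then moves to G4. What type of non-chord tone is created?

A4 is a suspension.

The harmony at that moment is G diminished triad (G, Bb, Db); A4 is not a chord tone.
It is held over (the same pitch as the preceding A4) and left by step down to G4.
Held over from the previous chord and resolving down by step — a suspension.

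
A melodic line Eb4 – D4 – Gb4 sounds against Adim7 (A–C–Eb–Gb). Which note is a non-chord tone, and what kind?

The harmony at that moment is A diminished seventh chord (A, C, Eb, Gb); D4 is not a chord tone.
It is approached by step down from Eb4 and left by leap up to Gb4.
Step in, leap out — an escape tone.

D4 is an escape tone.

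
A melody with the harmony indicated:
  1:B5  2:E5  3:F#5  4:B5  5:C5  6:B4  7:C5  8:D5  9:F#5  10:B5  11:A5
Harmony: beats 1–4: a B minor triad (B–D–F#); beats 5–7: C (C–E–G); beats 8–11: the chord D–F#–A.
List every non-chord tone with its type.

E5 (beat 2) — appoggiatura; B4 (beat 6) — neighbor tone; B5 (beat 10) — appoggiatura.

The harmony at that moment is B minor triad (B, D, F#); E5 is not a chord tone.
It is approached by leap down from B5 and left by step up to F#5.
Leap in, step out — an appoggiatura.
The harmony at that moment is C major triad (C, E, G); B4 is not a chord tone.
It is approached by step down from C5 and left by step up to C5.
Step away and step back to the same note — a neighbor tone (lower neighbor).
The harmony at that moment is D major triad (D, F#, A); B5 is not a chord tone.
It is approached by leap up from F#5 and left by step down to A5.
Leap in, step out — an appoggiatura.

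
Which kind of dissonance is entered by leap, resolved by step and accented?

Appoggiatura.

Approach: by leap. Departure: by step. Metric position: strong.
Leap in, step out, in a metrically strong position — an appoggiatura. (It is the mirror image of the escape tone, which steps in and leaps out from a weak position.)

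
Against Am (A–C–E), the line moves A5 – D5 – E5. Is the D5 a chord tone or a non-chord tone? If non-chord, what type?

The harmony at that moment is A minor triad (A, C, E); D5 is not a chord tone.
It is approached by leap down from A5 and left by step up to E5.
Leap in, step out — an appoggiatura.

Non-chord tone — an appoggiatura.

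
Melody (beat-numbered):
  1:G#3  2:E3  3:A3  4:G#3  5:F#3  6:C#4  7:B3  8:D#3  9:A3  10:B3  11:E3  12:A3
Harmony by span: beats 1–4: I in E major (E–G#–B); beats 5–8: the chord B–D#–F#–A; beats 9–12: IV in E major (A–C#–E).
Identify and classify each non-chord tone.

A3 (beat 3) — appoggiatura; C#4 (beat 6) — appoggiatura; B3 (beat 10) — escape tone.

The harmony at that moment is E major triad (E, G#, B); A3 is not a chord tone.
It is approached by leap up from E3 and left by step down to G#3.
Leap in, step out — an appoggiatura.
The harmony at that moment is B dominant seventh chord (B, D#, F#, A); C#4 is not a chord tone.
It is approached by leap up from F#3 and left by step down to B3.
Leap in, step out — an appoggiatura.
The harmony at that moment is A major triad (A, C#, E); B3 is not a chord tone.
It is approached by step up from A3 and left by leap down to E3.
Step in, leap out — an escape tone.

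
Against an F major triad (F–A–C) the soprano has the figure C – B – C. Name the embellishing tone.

The harmony at that moment is F major triad (F, A, C); B is not a chord tone.
It is approached by step down from C and left by step up to C.
Step away and step back to the same note — a neighbor tone (lower neighbor).

B is a neighbor tone.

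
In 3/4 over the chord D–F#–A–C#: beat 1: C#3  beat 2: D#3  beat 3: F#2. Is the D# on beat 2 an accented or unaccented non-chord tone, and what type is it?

Unaccented escape tone.

The harmony at that moment is D major seventh chord (D, F#, A, C#); D#3 is not a chord tone.
It is approached by step up from C#3 and left by leap down to F#2.
Step in, leap out — an escape tone.
It falls on a weak beat, so it is unaccented.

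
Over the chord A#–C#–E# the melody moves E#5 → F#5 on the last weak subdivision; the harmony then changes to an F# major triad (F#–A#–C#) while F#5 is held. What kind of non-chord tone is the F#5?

The harmony at that moment is A# minor triad (A#, C#, E#); F#5 is not a chord tone.
It is approached by step up from E#5 and then sustained as the same pitch into the next harmony.
Arriving early and becoming a chord tone when the harmony changes — an anticipation.

F#5 is an anticipation.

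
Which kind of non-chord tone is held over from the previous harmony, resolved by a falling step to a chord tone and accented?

Approach: by preparation — the pitch is first a chord tone, then held (tied or repeated) while the harmony changes under it. Departure: down by step. Metric position: strong.
A prepared dissonance that resolves downward by step — a suspension. (The same figure resolving upward would be a retardation.)

Suspension.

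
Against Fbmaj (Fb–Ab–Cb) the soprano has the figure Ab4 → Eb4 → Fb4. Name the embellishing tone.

The harmony at that moment is Fb major triad (Fb, Ab, Cb); Eb4 is not a chord tone.
It is approached by leap down from Ab4 and left by step up to Fb4.
Leap in, step out — an appoggiatura.

Eb4 is an appoggiatura.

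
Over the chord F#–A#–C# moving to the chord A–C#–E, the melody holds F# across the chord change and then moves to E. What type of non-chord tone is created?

F# is a suspension.

The harmony at that moment is A major triad (A, C#, E); F# is not a chord tone.
It is held over (the same pitch as the preceding F#) and left by step down to E.
Held over from the previous chord and resolving down by step — a suspension.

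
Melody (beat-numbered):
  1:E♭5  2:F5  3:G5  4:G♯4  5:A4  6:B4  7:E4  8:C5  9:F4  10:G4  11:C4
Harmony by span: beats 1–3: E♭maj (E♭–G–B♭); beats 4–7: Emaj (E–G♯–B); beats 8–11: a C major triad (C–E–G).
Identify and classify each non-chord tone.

F5 (beat 2) — passing tone; A4 (beat 5) — passing tone; F4 (beat 9) — appoggiatura.

The harmony at that moment is E♭ major triad (E♭, G, B♭); F5 is not a chord tone.
It is approached by step up from E♭5 and left by step up to G5.
Step in, step out in the same direction — a passing tone.
The harmony at that moment is E major triad (E, G♯, B); A4 is not a chord tone.
It is approached by step up from G♯4 and left by step up to B4.
Step in, step out in the same direction — a passing tone.
The harmony at that moment is C major triad (C, E, G); F4 is not a chord tone.
It is approached by leap down from C5 and left by step up to G4.
Leap in, step out — an appoggiatura.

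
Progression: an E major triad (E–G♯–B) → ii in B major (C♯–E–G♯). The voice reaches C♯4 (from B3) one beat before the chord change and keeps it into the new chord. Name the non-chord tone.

The harmony at that moment is E major triad (E, G♯, B); C♯4 is not a chord tone.
It is approached by step up from B3 and then sustained as the same pitch into the next harmony.
Arriving early and becoming a chord tone when the harmony changes — an anticipation.

C♯4 is an anticipation.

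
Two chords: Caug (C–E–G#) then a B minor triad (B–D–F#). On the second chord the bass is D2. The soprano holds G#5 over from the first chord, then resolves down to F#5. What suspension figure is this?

At the second chord the bass is D2. The suspended G#5 lies a fourth above the bass; after resolving down by step to F#5, the interval above the bass becomes a third.
Suspension figures are named by those two intervals: 4–3.

4–3 suspension.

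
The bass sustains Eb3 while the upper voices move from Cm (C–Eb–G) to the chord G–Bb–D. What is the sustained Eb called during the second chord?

Pedal tone (pedal point).

The harmony at that moment is G minor triad (G, Bb, D); Eb3 is not a chord tone.
It is held over (the same pitch as the preceding Eb3) and then sustained as the same pitch into the next harmony.
Sustained through a change of harmony — a pedal tone.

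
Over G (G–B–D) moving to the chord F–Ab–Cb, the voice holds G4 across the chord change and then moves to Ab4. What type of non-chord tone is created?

The harmony at that moment is F diminished triad (F, Ab, Cb); G4 is not a chord tone.
It is held over (the same pitch as the preceding G4) and left by step up to Ab4.
Held over from the previous chord and resolving up by step — a retardation.

G4 is a retardation.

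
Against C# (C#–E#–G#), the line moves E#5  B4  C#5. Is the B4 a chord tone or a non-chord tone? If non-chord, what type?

The harmony at that moment is C# major triad (C#, E#, G#); B4 is not a chord tone.
It is approached by leap down from E#5 and left by step up to C#5.
Leap in, step out — an appoggiatura.

Non-chord tone — an appoggiatura.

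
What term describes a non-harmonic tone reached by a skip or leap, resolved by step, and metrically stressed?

Appoggiatura.

Approach: by leap. Departure: by step. Metric position: strong.
Leap in, step out, in a metrically strong position — an appoggiatura. (It is the mirror image of the escape tone, which steps in and leaps out from a weak position.)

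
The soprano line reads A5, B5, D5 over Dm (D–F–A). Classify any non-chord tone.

The harmony at that moment is D minor triad (D, F, A); B5 is not a chord tone.
It is approached by step up from A5 and left by leap down to D5.
Step in, leap out — an escape tone.

B5 is an escape tone.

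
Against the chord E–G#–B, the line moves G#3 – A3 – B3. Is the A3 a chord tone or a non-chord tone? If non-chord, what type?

Non-chord tone — a passing tone.

The harmony at that moment is E major triad (E, G#, B); A3 is not a chord tone.
It is approached by step up from G#3 and left by step up to B3.
Step in, step out in the same direction — a passing tone.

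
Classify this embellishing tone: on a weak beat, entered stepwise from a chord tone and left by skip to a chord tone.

Approach: by step. Departure: by leap. Metric position: weak.
Step in, leap out, from a weak position — an escape tone (échappée). (It is the mirror image of the appoggiatura, which leaps in and steps out on a strong beat.)

Escape tone.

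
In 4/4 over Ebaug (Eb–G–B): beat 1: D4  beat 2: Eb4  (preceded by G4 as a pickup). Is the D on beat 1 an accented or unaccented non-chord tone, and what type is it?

The harmony at that moment is Eb augmented triad (Eb, G, B); D4 is not a chord tone.
It is approached by leap down from G4 and left by step up to Eb4.
Leap in, step out — an appoggiatura.
It falls on the downbeat, so it is accented.

Accented appoggiatura.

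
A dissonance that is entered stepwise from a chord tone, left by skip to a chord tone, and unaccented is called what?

Escape tone.

Approach: by step. Departure: by leap. Metric position: weak.
Step in, leap out, from a weak position — an escape tone (échappée). (It is the mirror image of the appoggiatura, which leaps in and steps out on a strong beat.)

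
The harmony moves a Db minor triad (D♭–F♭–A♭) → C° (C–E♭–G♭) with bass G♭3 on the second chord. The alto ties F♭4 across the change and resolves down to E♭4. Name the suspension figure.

At the second chord the bass is G♭3. The suspended F♭4 lies a seventh above the bass; after resolving down by step to E♭4, the interval above the bass becomes a sixth.
Suspension figures are named by those two intervals: 7–6.

7–6 suspension.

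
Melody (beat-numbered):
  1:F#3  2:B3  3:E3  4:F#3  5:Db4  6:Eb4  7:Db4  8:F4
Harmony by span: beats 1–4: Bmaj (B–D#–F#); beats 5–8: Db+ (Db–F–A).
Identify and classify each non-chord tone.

E3 (beat 3) — appoggiatura; Eb4 (beat 6) — neighbor tone.

The harmony at that moment is B major triad (B, D#, F#); E3 is not a chord tone.
It is approached by leap down from B3 and left by step up to F#3.
Leap in, step out — an appoggiatura.
The harmony at that moment is Db augmented triad (Db, F, A); Eb4 is not a chord tone.
It is approached by step up from Db4 and left by step down to Db4.
Step away and step back to the same note — a neighbor tone (upper neighbor).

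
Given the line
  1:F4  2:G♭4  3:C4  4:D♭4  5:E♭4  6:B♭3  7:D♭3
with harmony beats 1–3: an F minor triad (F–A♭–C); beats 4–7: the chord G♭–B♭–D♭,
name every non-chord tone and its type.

G♭4 (beat 2) — escape tone; E♭4 (beat 5) — escape tone.

The harmony at that moment is F minor triad (F, A♭, C); G♭4 is not a chord tone.
It is approached by step up from F4 and left by leap down to C4.
Step in, leap out — an escape tone.
The harmony at that moment is G♭ major triad (G♭, B♭, D♭); E♭4 is not a chord tone.
It is approached by step up from D♭4 and left by leap down to B♭3.
Step in, leap out — an escape tone.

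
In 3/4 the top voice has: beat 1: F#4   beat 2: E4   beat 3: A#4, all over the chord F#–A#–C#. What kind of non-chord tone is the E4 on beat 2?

The harmony at that moment is F# major triad (F#, A#, C#); E4 is not a chord tone.
It is approached by step down from F#4 and left by leap up to A#4.
Step in, leap out, on a weak beat — an escape tone.

Escape tone.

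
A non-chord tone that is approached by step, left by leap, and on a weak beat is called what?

Escape tone.

Approach: by step. Departure: by leap. Metric position: weak.
Step in, leap out, from a weak position — an escape tone (échappée). (It is the mirror image of the appoggiatura, which leaps in and steps out on a strong beat.)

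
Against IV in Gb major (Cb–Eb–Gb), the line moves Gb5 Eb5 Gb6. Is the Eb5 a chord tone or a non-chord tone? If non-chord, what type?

Cb major triad contains Cb, Eb, Gb; Eb is the third, so it is a chord tone.

Chord tone (the third of Cb major triad).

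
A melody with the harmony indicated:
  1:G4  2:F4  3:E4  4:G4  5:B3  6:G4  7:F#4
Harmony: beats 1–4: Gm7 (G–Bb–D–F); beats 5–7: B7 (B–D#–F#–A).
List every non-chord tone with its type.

E4 (beat 3) — escape tone; G4 (beat 6) — appoggiatura.

The harmony at that moment is G minor seventh chord (G, Bb, D, F); E4 is not a chord tone.
It is approached by step down from F4 and left by leap up to G4.
Step in, leap out — an escape tone.
The harmony at that moment is B dominant seventh chord (B, D#, F#, A); G4 is not a chord tone.
It is approached by leap up from B3 and left by step down to F#4.
Leap in, step out — an appoggiatura.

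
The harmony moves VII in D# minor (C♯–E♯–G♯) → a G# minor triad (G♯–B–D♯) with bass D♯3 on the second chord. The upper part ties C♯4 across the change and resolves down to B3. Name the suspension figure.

At the second chord the bass is D♯3. The suspended C♯4 lies a seventh above the bass; after resolving down by step to B3, the interval above the bass becomes a sixth.
Suspension figures are named by those two intervals: 7–6.

7–6 suspension.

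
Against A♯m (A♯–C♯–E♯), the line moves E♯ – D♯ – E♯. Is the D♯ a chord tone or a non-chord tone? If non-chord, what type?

The harmony at that moment is A♯ minor triad (A♯, C♯, E♯); D♯ is not a chord tone.
It is approached by step down from E♯ and left by step up to E♯.
Step away and step back to the same note — a neighbor tone (lower neighbor).

Non-chord tone — a neighbor tone.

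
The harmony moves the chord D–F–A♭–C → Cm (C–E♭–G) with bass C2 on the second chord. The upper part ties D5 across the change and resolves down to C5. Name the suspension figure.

At the second chord the bass is C2. The suspended D5 lies a ninth above the bass; after resolving down by step to C5, the interval above the bass becomes an octave.
Suspension figures are named by those two intervals: 9–8.

9–8 suspension.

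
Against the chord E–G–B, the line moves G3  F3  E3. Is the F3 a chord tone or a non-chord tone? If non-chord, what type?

The harmony at that moment is E minor triad (E, G, B); F3 is not a chord tone.
It is approached by step down from G3 and left by step down to E3.
Step in, step out in the same direction — a passing tone.

Non-chord tone — a passing tone.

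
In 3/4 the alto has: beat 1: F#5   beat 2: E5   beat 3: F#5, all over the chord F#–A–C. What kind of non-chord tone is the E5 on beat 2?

Lower neighbor tone.

The harmony at that moment is F# diminished triad (F#, A, C); E5 is not a chord tone.
It is approached by step down from F#5 and left by step up to F#5.
Step away and step back to the same note — a neighbor tone (lower neighbor).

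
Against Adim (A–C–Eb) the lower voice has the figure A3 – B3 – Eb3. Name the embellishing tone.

The harmony at that moment is A diminished triad (A, C, Eb); B3 is not a chord tone.
It is approached by step up from A3 and left by leap down to Eb3.
Step in, leap out — an escape tone.

B3 is an escape tone.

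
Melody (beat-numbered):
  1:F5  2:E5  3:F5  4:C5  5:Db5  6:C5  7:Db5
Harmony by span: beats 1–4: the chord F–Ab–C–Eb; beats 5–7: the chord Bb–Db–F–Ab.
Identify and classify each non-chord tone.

E5 (beat 2) — neighbor tone; C5 (beat 6) — neighbor tone.

The harmony at that moment is F minor seventh chord (F, Ab, C, Eb); E5 is not a chord tone.
It is approached by step down from F5 and left by step up to F5.
Step away and step back to the same note — a neighbor tone (lower neighbor).
The harmony at that moment is Bb minor seventh chord (Bb, Db, F, Ab); C5 is not a chord tone.
It is approached by step down from Db5 and left by step up to Db5.
Step away and step back to the same note — a neighbor tone (lower neighbor).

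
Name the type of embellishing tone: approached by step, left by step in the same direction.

Passing tone.

Approach: by step. Departure: by step, continuing in the same direction.
Stepwise on both sides with no change of direction means the note fills in the space between two different chord tones — a passing tone. (Had it turned back to its starting note it would be a neighbor tone instead.)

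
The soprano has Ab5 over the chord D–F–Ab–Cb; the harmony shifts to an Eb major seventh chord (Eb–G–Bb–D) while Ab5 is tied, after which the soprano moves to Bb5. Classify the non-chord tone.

The harmony at that moment is Eb major seventh chord (Eb, G, Bb, D); Ab5 is not a chord tone.
It is held over (the same pitch as the preceding Ab5) and left by step up to Bb5.
Held over from the previous chord and resolving up by step — a retardation.

Ab5 is a retardation.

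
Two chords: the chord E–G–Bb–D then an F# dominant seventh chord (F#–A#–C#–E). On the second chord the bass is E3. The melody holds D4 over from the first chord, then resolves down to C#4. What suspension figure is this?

7–6 suspension.

At the second chord the bass is E3. The suspended D4 lies a seventh above the bass; after resolving down by step to C#4, the interval above the bass becomes a sixth.
Suspension figures are named by those two intervals: 7–6.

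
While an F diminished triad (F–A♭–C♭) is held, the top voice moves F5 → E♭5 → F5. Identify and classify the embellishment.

The harmony at that moment is F diminished triad (F, A♭, C♭); E♭5 is not a chord tone.
It is approached by step down from F5 and left by step up to F5.
Step away and step back to the same note — a neighbor tone (lower neighbor).

E♭5 is a neighbor tone.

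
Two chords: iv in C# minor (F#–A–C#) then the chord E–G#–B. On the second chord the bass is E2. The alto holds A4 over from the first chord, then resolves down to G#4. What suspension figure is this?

At the second chord the bass is E2. The suspended A4 lies a fourth above the bass; after resolving down by step to G#4, the interval above the bass becomes a third.
Suspension figures are named by those two intervals: 4–3.

4–3 suspension.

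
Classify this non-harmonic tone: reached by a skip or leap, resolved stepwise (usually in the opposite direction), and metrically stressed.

Appoggiatura.

Approach: by leap. Departure: by step. Metric position: strong.
Leap in, step out, in a metrically strong position — an appoggiatura. (It is the mirror image of the escape tone, which steps in and leaps out from a weak position.)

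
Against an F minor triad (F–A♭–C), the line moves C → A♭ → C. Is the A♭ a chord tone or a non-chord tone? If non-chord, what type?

F minor triad contains F, A♭, C; A♭ is the third, so it is a chord tone.

Chord tone (the third of F minor triad).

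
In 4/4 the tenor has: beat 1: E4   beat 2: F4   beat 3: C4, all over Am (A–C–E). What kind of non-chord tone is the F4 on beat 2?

Escape tone.

The harmony at that moment is A minor triad (A, C, E); F4 is not a chord tone.
It is approached by step up from E4 and left by leap down to C4.
Step in, leap out, on a weak beat — an escape tone.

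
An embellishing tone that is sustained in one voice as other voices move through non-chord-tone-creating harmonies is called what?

Approach: none. Departure: none — a single pitch is sustained while the chords change around it, passing through harmonies that do not contain it.
No melodic motion at all; the dissonance is created entirely by the moving harmonies against the stationary note — a pedal tone (pedal point).

Pedal tone.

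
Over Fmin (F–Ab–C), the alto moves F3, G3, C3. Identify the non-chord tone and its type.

The harmony at that moment is F minor triad (F, Ab, C); G3 is not a chord tone.
It is approached by step up from F3 and left by leap down to C3.
Step in, leap out — an escape tone.

G3 is an escape tone.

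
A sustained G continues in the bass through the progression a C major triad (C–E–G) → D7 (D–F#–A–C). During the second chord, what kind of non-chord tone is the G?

The harmony at that moment is D dominant seventh chord (D, F#, A, C); G is not a chord tone.
It is held over (the same pitch as the preceding G) and then sustained as the same pitch into the next harmony.
Sustained through a change of harmony — a pedal tone.

Pedal tone (pedal point).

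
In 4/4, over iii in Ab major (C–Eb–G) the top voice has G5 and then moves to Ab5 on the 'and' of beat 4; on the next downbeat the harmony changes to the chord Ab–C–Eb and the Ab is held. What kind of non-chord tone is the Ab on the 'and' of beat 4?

The harmony at that moment is C minor triad (C, Eb, G); Ab5 is not a chord tone.
It is approached by step up from G5 and then sustained as the same pitch into the next harmony.
Arriving early and becoming a chord tone when the harmony changes — an anticipation.

Anticipation.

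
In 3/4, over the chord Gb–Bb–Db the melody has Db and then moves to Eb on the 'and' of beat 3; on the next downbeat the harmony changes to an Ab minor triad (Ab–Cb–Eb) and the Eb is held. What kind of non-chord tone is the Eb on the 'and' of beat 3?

Anticipation.

The harmony at that moment is Gb major triad (Gb, Bb, Db); Eb is not a chord tone.
It is approached by step up from Db and then sustained as the same pitch into the next harmony.
Arriving early and becoming a chord tone when the harmony changes — an anticipation.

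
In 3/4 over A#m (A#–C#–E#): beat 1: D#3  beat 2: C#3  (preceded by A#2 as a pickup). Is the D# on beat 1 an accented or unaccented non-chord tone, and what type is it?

Accented appoggiatura.

The harmony at that moment is A# minor triad (A#, C#, E#); D#3 is not a chord tone.
It is approached by leap up from A#2 and left by step down to C#3.
Leap in, step out — an appoggiatura.
It falls on the downbeat, so it is accented.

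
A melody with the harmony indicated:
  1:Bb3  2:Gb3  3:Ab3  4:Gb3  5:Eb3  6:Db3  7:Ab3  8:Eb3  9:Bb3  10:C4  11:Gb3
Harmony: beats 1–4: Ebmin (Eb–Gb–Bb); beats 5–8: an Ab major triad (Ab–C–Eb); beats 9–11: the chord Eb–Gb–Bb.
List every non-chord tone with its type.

The harmony at that moment is Eb minor triad (Eb, Gb, Bb); Ab3 is not a chord tone.
It is approached by step up from Gb3 and left by step down to Gb3.
Step away and step back to the same note — a neighbor tone (upper neighbor).
The harmony at that moment is Ab major triad (Ab, C, Eb); Db3 is not a chord tone.
It is approached by step down from Eb3 and left by leap up to Ab3.
Step in, leap out — an escape tone.
The harmony at that moment is Eb minor triad (Eb, Gb, Bb); C4 is not a chord tone.
It is approached by step up from Bb3 and left by leap down to Gb3.
Step in, leap out — an escape tone.

Ab3 (beat 3) — neighbor tone; Db3 (beat 6) — escape tone; C4 (beat 10) — escape tone.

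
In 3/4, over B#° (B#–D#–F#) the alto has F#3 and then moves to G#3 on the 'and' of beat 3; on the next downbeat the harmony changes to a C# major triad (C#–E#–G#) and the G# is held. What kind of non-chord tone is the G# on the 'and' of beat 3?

The harmony at that moment is B# diminished triad (B#, D#, F#); G#3 is not a chord tone.
It is approached by step up from F#3 and then sustained as the same pitch into the next harmony.
Arriving early and becoming a chord tone when the harmony changes — an anticipation.

Anticipation.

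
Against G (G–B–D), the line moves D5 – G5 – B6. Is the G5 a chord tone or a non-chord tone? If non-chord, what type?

G major triad contains G, B, D; G is the root, so it is a chord tone.

Chord tone (the root of G major triad).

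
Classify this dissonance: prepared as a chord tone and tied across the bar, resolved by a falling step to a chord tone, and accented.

Approach: by preparation — the pitch is first a chord tone, then held (tied or repeated) while the harmony changes under it. Departure: down by step. Metric position: strong.
A prepared dissonance that resolves downward by step — a suspension. (The same figure resolving upward would be a retardation.)

Suspension.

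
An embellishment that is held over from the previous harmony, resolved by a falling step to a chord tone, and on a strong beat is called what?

Suspension.

Approach: by preparation — the pitch is first a chord tone, then held (tied or repeated) while the harmony changes under it. Departure: down by step. Metric position: strong.
A prepared dissonance that resolves downward by step — a suspension. (The same figure resolving upward would be a retardation.)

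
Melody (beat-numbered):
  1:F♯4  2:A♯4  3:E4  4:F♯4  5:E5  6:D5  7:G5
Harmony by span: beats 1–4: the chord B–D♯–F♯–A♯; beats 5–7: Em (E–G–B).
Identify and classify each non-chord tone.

E4 (beat 3) — appoggiatura; D5 (beat 6) — escape tone.

The harmony at that moment is B major seventh chord (B, D♯, F♯, A♯); E4 is not a chord tone.
It is approached by leap down from A♯4 and left by step up to F♯4.
Leap in, step out — an appoggiatura.
The harmony at that moment is E minor triad (E, G, B); D5 is not a chord tone.
It is approached by step down from E5 and left by leap up to G5.
Step in, leap out — an escape tone.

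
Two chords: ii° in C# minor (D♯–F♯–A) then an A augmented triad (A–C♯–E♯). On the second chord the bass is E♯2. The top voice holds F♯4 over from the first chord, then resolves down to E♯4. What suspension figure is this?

9–8 suspension.

At the second chord the bass is E♯2. The suspended F♯4 lies a ninth above the bass; after resolving down by step to E♯4, the interval above the bass becomes an octave.
Suspension figures are named by those two intervals: 9–8.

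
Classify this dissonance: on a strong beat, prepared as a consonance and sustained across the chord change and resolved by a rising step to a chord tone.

Approach: by preparation — the pitch is first a chord tone, then held (tied or repeated) while the harmony changes under it. Departure: up by step. Metric position: strong.
A prepared dissonance that resolves upward by step — a retardation. (The same figure resolving downward would be a suspension.)

Retardation.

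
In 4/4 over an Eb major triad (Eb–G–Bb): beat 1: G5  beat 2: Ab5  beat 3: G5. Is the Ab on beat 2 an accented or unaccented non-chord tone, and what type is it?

Unaccented neighbor tone.

The harmony at that moment is Eb major triad (Eb, G, Bb); Ab5 is not a chord tone.
It is approached by step up from G5 and left by step down to G5.
Step away and step back to the same note — a neighbor tone (upper neighbor).
It falls on a weak beat, so it is unaccented.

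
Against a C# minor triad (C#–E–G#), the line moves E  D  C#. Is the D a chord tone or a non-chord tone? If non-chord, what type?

The harmony at that moment is C# minor triad (C#, E, G#); D is not a chord tone.
It is approached by step down from E and left by step down to C#.
Step in, step out in the same direction — a passing tone.

Non-chord tone — a passing tone.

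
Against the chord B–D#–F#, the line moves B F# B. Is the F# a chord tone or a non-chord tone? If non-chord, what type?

B major triad contains B, D#, F#; F# is the fifth, so it is a chord tone.

Chord tone (the fifth of B major triad).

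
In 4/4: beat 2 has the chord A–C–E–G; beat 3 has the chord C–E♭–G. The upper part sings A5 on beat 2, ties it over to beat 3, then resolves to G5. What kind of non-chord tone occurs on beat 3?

Suspension.

The harmony at that moment is C minor triad (C, E♭, G); A5 is not a chord tone.
It is held over (the same pitch as the preceding A5) and left by step down to G5.
Held over from the previous chord and resolving down by step — a suspension.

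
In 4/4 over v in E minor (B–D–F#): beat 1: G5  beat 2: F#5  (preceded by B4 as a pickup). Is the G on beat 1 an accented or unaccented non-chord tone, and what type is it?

Accented appoggiatura.

The harmony at that moment is B minor triad (B, D, F#); G5 is not a chord tone.
It is approached by leap up from B4 and left by step down to F#5.
Leap in, step out — an appoggiatura.
It falls on the downbeat, so it is accented.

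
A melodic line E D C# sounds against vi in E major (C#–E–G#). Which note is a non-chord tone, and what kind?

The harmony at that moment is C# minor triad (C#, E, G#); D is not a chord tone.
It is approached by step down from E and left by step down to C#.
Step in, step out in the same direction — a passing tone.

D is a passing tone.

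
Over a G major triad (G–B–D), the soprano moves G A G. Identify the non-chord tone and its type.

The harmony at that moment is G major triad (G, B, D); A is not a chord tone.
It is approached by step up from G and left by step down to G.
Step away and step back to the same note — a neighbor tone (upper neighbor).

A is a neighbor tone.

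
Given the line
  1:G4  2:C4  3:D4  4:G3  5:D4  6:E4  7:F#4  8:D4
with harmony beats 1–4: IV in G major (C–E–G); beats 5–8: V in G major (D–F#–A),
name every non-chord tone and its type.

D4 (beat 3) — escape tone; E4 (beat 6) — passing tone.

The harmony at that moment is C major triad (C, E, G); D4 is not a chord tone.
It is approached by step up from C4 and left by leap down to G3.
Step in, leap out — an escape tone.
The harmony at that moment is D major triad (D, F#, A); E4 is not a chord tone.
It is approached by step up from D4 and left by step up to F#4.
Step in, step out in the same direction — a passing tone.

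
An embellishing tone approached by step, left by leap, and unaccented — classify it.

Approach: by step. Departure: by leap. Metric position: weak.
Step in, leap out, from a weak position — an escape tone (échappée). (It is the mirror image of the appoggiatura, which leaps in and steps out on a strong beat.)

Escape tone.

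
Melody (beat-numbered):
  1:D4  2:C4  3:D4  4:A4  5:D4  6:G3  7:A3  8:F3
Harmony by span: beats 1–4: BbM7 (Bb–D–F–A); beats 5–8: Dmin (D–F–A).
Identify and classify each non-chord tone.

C4 (beat 2) — neighbor tone; G3 (beat 6) — appoggiatura.

The harmony at that moment is Bb major seventh chord (Bb, D, F, A); C4 is not a chord tone.
It is approached by step down from D4 and left by step up to D4.
Step away and step back to the same note — a neighbor tone (lower neighbor).
The harmony at that moment is D minor triad (D, F, A); G3 is not a chord tone.
It is approached by leap down from D4 and left by step up to A3.
Leap in, step out — an appoggiatura.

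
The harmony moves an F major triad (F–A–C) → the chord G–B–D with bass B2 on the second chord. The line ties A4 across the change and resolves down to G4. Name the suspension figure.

7–6 suspension.

At the second chord the bass is B2. The suspended A4 lies a seventh above the bass; after resolving down by step to G4, the interval above the bass becomes a sixth.
Suspension figures are named by those two intervals: 7–6.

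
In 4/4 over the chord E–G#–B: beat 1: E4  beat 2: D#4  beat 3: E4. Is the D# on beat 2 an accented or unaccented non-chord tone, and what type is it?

The harmony at that moment is E major triad (E, G#, B); D#4 is not a chord tone.
It is approached by step down from E4 and left by step up to E4.
Step away and step back to the same note — a neighbor tone (lower neighbor).
It falls on a weak beat, so it is unaccented.

Unaccented neighbor tone.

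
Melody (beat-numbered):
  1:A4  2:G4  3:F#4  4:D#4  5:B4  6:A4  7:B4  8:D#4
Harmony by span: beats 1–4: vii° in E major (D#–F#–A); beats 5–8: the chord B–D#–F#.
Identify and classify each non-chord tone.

G4 (beat 2) — passing tone; A4 (beat 6) — neighbor tone.

The harmony at that moment is D# diminished triad (D#, F#, A); G4 is not a chord tone.
It is approached by step down from A4 and left by step down to F#4.
Step in, step out in the same direction — a passing tone.
The harmony at that moment is B major triad (B, D#, F#); A4 is not a chord tone.
It is approached by step down from B4 and left by step up to B4.
Step away and step back to the same note — a neighbor tone (lower neighbor).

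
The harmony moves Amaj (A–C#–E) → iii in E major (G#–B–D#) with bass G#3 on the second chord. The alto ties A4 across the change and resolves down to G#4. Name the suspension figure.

9–8 suspension.

At the second chord the bass is G#3. The suspended A4 lies a ninth above the bass; after resolving down by step to G#4, the interval above the bass becomes an octave.
Suspension figures are named by those two intervals: 9–8.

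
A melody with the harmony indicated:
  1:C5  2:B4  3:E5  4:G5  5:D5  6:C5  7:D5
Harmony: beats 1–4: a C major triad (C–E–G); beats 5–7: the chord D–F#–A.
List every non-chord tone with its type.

The harmony at that moment is C major triad (C, E, G); B4 is not a chord tone.
It is approached by step down from C5 and left by leap up to E5.
Step in, leap out — an escape tone.
The harmony at that moment is D major triad (D, F#, A); C5 is not a chord tone.
It is approached by step down from D5 and left by step up to D5.
Step away and step back to the same note — a neighbor tone (lower neighbor).

B4 (beat 2) — escape tone; C5 (beat 6) — neighbor tone.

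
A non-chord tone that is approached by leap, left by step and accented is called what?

Appoggiatura.

Approach: by leap. Departure: by step. Metric position: strong.
Leap in, step out, in a metrically strong position — an appoggiatura. (It is the mirror image of the escape tone, which steps in and leaps out from a weak position.)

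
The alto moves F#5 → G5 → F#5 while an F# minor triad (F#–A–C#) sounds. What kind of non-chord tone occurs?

G5 is a neighbor tone.

The harmony at that moment is F# minor triad (F#, A, C#); G5 is not a chord tone.
It is approached by step up from F#5 and left by step down to F#5.
Step away and step back to the same note — a neighbor tone (upper neighbor).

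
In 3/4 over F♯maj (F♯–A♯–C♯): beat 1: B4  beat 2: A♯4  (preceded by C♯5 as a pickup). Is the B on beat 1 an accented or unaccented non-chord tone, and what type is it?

The harmony at that moment is F♯ major triad (F♯, A♯, C♯); B4 is not a chord tone.
It is approached by step down from C♯5 and left by step down to A♯4.
Step in, step out in the same direction — a passing tone.
It falls on the downbeat, so it is accented.

Accented passing tone.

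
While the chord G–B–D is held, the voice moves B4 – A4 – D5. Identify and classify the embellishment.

A4 is an escape tone.

The harmony at that moment is G major triad (G, B, D); A4 is not a chord tone.
It is approached by step down from B4 and left by leap up to D5.
Step in, leap out — an escape tone.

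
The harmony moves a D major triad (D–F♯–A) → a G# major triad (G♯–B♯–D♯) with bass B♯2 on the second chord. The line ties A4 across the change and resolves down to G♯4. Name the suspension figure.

7–6 suspension.

At the second chord the bass is B♯2. The suspended A4 lies a seventh above the bass; after resolving down by step to G♯4, the interval above the bass becomes a sixth.
Suspension figures are named by those two intervals: 7–6.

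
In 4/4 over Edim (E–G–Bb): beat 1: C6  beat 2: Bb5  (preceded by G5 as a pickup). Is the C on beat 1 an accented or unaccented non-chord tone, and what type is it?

Accented appoggiatura.

The harmony at that moment is E diminished triad (E, G, Bb); C6 is not a chord tone.
It is approached by leap up from G5 and left by step down to Bb5.
Leap in, step out — an appoggiatura.
It falls on the downbeat, so it is accented.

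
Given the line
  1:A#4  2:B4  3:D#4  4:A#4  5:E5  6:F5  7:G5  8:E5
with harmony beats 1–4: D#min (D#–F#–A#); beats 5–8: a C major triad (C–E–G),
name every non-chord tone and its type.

B4 (beat 2) — escape tone; F5 (beat 6) — passing tone.

The harmony at that moment is D# minor triad (D#, F#, A#); B4 is not a chord tone.
It is approached by step up from A#4 and left by leap down to D#4.
Step in, leap out — an escape tone.
The harmony at that moment is C major triad (C, E, G); F5 is not a chord tone.
It is approached by step up from E5 and left by step up to G5.
Step in, step out in the same direction — a passing tone.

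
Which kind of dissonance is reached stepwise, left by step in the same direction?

Approach: by step. Departure: by step, continuing in the same direction.
Stepwise on both sides with no change of direction means the note fills in the space between two different chord tones — a passing tone. (Had it turned back to its starting note it would be a neighbor tone instead.)

Passing tone.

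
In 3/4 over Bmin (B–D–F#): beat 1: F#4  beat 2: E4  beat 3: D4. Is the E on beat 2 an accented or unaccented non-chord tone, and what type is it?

Unaccented passing tone.

The harmony at that moment is B minor triad (B, D, F#); E4 is not a chord tone.
It is approached by step down from F#4 and left by step down to D4.
Step in, step out in the same direction — a passing tone.
It falls on a weak beat, so it is unaccented.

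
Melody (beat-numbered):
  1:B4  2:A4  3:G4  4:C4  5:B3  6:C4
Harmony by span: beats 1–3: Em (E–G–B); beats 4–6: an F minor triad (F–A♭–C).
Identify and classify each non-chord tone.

The harmony at that moment is E minor triad (E, G, B); A4 is not a chord tone.
It is approached by step down from B4 and left by step down to G4.
Step in, step out in the same direction — a passing tone.
The harmony at that moment is F minor triad (F, A♭, C); B3 is not a chord tone.
It is approached by step down from C4 and left by step up to C4.
Step away and step back to the same note — a neighbor tone (lower neighbor).

A4 (beat 2) — passing tone; B3 (beat 5) — neighbor tone.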